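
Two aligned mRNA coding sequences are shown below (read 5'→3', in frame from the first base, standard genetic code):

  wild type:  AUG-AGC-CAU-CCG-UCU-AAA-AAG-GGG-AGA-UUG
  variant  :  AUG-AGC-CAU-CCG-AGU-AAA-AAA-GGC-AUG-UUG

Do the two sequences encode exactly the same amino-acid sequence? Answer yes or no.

no

Codon 1: AUG Met / AUG Met — identical.
Codon 2: AGC Ser / AGC Ser — identical.
Codon 3: CAU His / CAU His — identical.
Codon 4: CCG Pro / CCG Pro — identical.
Codon 5: UCU Ser / AGU Ser — synonymous.
Codon 6: AAA Lys / AAA Lys — identical.
Codon 7: AAG Lys / AAA Lys — synonymous.
Codon 8: GGG Gly / GGC Gly — synonymous.
Codon 9: AGA Arg / AUG Met — nonsynonymous.
Codon 10: UUG Leu / UUG Leu — identical.
Nonsynonymous differences: 1 → different protein.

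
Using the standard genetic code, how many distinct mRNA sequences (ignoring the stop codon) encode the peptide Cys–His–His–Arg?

48

Cys: 2 codons.
His: 2 codons.
His: 2 codons.
Arg: 6 codons.
2 × 2 × 2 × 6 = 48.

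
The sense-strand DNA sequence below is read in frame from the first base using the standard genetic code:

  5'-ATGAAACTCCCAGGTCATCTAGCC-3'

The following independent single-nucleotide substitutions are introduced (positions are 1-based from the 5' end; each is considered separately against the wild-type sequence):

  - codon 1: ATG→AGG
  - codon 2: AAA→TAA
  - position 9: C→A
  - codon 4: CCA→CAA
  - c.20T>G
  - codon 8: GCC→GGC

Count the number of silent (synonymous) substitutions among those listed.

1

Codon 1: ATG (Met) → AGG (Arg) — missense.
Codon 2: AAA (Lys) → TAA (Stop) — nonsense.
Codon 3: CTC (Leu) → CTA (Leu) — synonymous.
Codon 4: CCA (Pro) → CAA (Gln) — missense.
Codon 7: CTA (Leu) → CGA (Arg) — missense.
Codon 8: GCC (Ala) → GGC (Gly) — missense.
Synonymous: 1 of 6.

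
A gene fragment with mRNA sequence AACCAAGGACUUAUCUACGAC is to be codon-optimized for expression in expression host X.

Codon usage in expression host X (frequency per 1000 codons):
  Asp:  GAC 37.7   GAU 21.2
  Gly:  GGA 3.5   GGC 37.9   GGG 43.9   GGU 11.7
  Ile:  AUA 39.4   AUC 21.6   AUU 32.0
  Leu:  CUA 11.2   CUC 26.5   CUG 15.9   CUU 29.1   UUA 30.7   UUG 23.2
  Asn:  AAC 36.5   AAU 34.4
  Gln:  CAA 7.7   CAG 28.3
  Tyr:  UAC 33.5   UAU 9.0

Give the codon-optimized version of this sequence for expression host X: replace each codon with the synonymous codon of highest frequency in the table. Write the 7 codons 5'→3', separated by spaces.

AAC CAG GGG UUA AUA UAC GAC

Codon 1 (Asn): best is AAC at 36.5.
Codon 2 (Gln): best is CAG at 28.3.
Codon 3 (Gly): best is GGG at 43.9.
Codon 4 (Leu): best is UUA at 30.7.
Codon 5 (Ile): best is AUA at 39.4.
Codon 6 (Tyr): best is UAC at 33.5.
Codon 7 (Asp): best is GAC at 37.7.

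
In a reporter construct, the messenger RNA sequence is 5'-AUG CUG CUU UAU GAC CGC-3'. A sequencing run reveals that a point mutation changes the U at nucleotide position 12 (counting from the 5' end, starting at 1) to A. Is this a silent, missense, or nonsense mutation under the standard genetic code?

nonsense

Position 12 falls in codon 4: UAU → Tyr.
After the substitution the codon is UAA → Stop.
The new codon is a stop codon, so this is a nonsense mutation.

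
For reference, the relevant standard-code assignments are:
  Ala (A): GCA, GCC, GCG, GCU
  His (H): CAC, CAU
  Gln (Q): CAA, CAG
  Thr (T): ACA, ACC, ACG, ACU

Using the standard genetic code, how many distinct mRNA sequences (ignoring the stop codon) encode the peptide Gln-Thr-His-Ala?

Gln: 2 codons.
Thr: 4 codons.
His: 2 codons.
Ala: 4 codons.
2 × 4 × 2 × 4 = 64.

64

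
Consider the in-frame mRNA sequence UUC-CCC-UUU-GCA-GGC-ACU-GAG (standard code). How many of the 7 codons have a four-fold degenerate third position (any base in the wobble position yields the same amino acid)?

Codon 1 UUC (Phe): third position 2-fold.
Codon 2 CCC (Pro): third position 4-fold.
Codon 3 UUU (Phe): third position 2-fold.
Codon 4 GCA (Ala): third position 4-fold.
Codon 5 GGC (Gly): third position 4-fold.
Codon 6 ACU (Thr): third position 4-fold.
Codon 7 GAG (Glu): third position 2-fold.
Four-fold degenerate third positions: 4.

4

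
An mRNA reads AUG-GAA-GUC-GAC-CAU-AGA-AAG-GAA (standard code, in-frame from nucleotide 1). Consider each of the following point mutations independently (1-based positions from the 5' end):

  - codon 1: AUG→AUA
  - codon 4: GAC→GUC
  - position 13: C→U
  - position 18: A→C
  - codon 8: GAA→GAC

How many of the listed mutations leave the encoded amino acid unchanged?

0

Codon 1: AUG (Met) → AUA (Ile) — missense.
Codon 4: GAC (Asp) → GUC (Val) — missense.
Codon 5: CAU (His) → UAU (Tyr) — missense.
Codon 6: AGA (Arg) → AGC (Ser) — missense.
Codon 8: GAA (Glu) → GAC (Asp) — missense.
Synonymous: 0 of 5.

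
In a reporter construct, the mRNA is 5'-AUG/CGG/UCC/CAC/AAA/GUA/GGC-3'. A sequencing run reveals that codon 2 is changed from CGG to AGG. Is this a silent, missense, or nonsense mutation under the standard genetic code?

Position 4 falls in codon 2: CGG → Arg.
After the substitution the codon is AGG → Arg.
Both encode Arg, so the change is synonymous.

silent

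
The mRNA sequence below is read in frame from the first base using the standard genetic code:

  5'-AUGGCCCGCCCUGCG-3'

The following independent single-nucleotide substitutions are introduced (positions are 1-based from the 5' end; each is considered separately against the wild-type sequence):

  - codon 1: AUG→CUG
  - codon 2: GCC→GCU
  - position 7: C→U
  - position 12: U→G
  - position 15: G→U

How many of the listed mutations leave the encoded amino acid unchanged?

3

Codon 1: AUG (Met) → CUG (Leu) — missense.
Codon 2: GCC (Ala) → GCU (Ala) — synonymous.
Codon 3: CGC (Arg) → UGC (Cys) — missense.
Codon 4: CCU (Pro) → CCG (Pro) — synonymous.
Codon 5: GCG (Ala) → GCU (Ala) — synonymous.
Synonymous: 3 of 5.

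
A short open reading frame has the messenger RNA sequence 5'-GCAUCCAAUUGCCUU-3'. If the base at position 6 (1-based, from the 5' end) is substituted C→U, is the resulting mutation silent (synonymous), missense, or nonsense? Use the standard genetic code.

silent

Position 6 falls in codon 2: UCC → Ser.
After the substitution the codon is UCU → Ser.
Both encode Ser, so the change is synonymous.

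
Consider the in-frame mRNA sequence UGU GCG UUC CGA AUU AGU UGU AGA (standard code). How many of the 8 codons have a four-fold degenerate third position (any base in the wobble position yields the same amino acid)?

Codon 1 UGU (Cys): third position 2-fold.
Codon 2 GCG (Ala): third position 4-fold.
Codon 3 UUC (Phe): third position 2-fold.
Codon 4 CGA (Arg): third position 4-fold.
Codon 5 AUU (Ile): third position 3-fold.
Codon 6 AGU (Ser): third position 2-fold.
Codon 7 UGU (Cys): third position 2-fold.
Codon 8 AGA (Arg): third position 2-fold.
Four-fold degenerate third positions: 2.

2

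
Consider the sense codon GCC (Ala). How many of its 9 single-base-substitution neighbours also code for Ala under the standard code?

Position 1: none → 0 synonymous.
Position 2: none → 0 synonymous.
Position 3: GCU, GCA, GCG → 3 synonymous.
Total: 0 + 0 + 3 = 3.

3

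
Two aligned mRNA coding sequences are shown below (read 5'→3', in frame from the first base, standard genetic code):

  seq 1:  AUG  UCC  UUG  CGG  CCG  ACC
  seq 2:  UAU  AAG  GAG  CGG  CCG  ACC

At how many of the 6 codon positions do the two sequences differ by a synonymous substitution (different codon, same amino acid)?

0

Codon 1: AUG Met / UAU Tyr — nonsynonymous.
Codon 2: UCC Ser / AAG Lys — nonsynonymous.
Codon 3: UUG Leu / GAG Glu — nonsynonymous.
Codon 4: CGG Arg / CGG Arg — identical.
Codon 5: CCG Pro / CCG Pro — identical.
Codon 6: ACC Thr / ACC Thr — identical.
Synonymous differences: 0.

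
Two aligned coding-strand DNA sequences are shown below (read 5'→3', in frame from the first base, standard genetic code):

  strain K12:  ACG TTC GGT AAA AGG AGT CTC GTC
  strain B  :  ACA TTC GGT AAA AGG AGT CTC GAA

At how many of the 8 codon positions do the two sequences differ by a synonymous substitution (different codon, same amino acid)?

Codon 1: ACG Thr / ACA Thr — synonymous.
Codon 2: TTC Phe / TTC Phe — identical.
Codon 3: GGT Gly / GGT Gly — identical.
Codon 4: AAA Lys / AAA Lys — identical.
Codon 5: AGG Arg / AGG Arg — identical.
Codon 6: AGT Ser / AGT Ser — identical.
Codon 7: CTC Leu / CTC Leu — identical.
Codon 8: GTC Val / GAA Glu — nonsynonymous.
Synonymous differences: 1.

1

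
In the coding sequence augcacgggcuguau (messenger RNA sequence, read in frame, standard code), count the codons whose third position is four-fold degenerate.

2

Codon 1 AUG (Met): third position 1-fold.
Codon 2 CAC (His): third position 2-fold.
Codon 3 GGG (Gly): third position 4-fold.
Codon 4 CUG (Leu): third position 4-fold.
Codon 5 UAU (Tyr): third position 2-fold.
Four-fold degenerate third positions: 2.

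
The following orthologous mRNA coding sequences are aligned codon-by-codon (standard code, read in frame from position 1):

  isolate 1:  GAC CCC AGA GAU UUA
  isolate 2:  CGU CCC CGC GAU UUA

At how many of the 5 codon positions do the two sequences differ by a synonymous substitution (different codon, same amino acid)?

1

Codon 1: GAC Asp / CGU Arg — nonsynonymous.
Codon 2: CCC Pro / CCC Pro — identical.
Codon 3: AGA Arg / CGC Arg — synonymous.
Codon 4: GAU Asp / GAU Asp — identical.
Codon 5: UUA Leu / UUA Leu — identical.
Synonymous differences: 1.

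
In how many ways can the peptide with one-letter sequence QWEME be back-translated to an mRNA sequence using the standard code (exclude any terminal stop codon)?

Gln: 2 codons.
Trp: 1 codon.
Glu: 2 codons.
Met: 1 codon.
Glu: 2 codons.
2 × 1 × 2 × 1 × 2 = 8.

8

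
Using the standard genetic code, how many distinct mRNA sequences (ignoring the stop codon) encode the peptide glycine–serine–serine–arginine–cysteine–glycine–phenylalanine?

13824

Gly: 4 codons.
Ser: 6 codons.
Ser: 6 codons.
Arg: 6 codons.
Cys: 2 codons.
Gly: 4 codons.
Phe: 2 codons.
4 × 6 × 6 × 6 × 2 × 4 × 2 = 13824.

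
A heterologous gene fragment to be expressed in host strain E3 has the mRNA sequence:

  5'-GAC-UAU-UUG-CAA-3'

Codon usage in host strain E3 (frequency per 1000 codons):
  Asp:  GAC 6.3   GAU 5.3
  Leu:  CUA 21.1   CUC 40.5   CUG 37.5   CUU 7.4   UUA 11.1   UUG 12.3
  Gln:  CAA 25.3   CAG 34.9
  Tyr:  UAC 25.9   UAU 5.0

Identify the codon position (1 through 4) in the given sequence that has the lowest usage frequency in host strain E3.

2

Codon 1 GAC (Asp): 6.3 per 1000.
Codon 2 UAU (Tyr): 5.0 per 1000.
Codon 3 UUG (Leu): 12.3 per 1000.
Codon 4 CAA (Gln): 25.3 per 1000.
Lowest frequency is 5.0 at codon 2.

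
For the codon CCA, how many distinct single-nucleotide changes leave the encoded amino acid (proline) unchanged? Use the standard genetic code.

3

Position 1: none → 0 synonymous.
Position 2: none → 0 synonymous.
Position 3: CCT, CCC, CCG → 3 synonymous.
Total: 0 + 0 + 3 = 3.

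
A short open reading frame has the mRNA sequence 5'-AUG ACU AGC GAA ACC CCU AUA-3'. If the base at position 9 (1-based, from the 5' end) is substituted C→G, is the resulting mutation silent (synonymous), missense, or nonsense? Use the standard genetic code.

missense

Position 9 falls in codon 3: AGC → Ser.
After the substitution the codon is AGG → Arg.
Ser ≠ Arg, so this is a missense mutation.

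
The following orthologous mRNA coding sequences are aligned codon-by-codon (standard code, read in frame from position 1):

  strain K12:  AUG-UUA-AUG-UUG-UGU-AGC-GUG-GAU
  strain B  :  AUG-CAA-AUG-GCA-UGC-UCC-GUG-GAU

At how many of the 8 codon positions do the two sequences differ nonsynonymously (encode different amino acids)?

Codon 1: AUG Met / AUG Met — identical.
Codon 2: UUA Leu / CAA Gln — nonsynonymous.
Codon 3: AUG Met / AUG Met — identical.
Codon 4: UUG Leu / GCA Ala — nonsynonymous.
Codon 5: UGU Cys / UGC Cys — synonymous.
Codon 6: AGC Ser / UCC Ser — synonymous.
Codon 7: GUG Val / GUG Val — identical.
Codon 8: GAU Asp / GAU Asp — identical.
Nonsynonymous differences: 2.

2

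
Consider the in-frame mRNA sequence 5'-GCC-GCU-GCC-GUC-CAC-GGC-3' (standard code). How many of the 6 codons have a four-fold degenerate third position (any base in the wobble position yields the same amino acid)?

Codon 1 GCC (Ala): third position 4-fold.
Codon 2 GCU (Ala): third position 4-fold.
Codon 3 GCC (Ala): third position 4-fold.
Codon 4 GUC (Val): third position 4-fold.
Codon 5 CAC (His): third position 2-fold.
Codon 6 GGC (Gly): third position 4-fold.
Four-fold degenerate third positions: 5.

5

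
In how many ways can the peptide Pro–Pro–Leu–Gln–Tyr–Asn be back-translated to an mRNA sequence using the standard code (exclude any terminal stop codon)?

Pro: 4 codons.
Pro: 4 codons.
Leu: 6 codons.
Gln: 2 codons.
Tyr: 2 codons.
Asn: 2 codons.
4 × 4 × 6 × 2 × 2 × 2 = 768.

768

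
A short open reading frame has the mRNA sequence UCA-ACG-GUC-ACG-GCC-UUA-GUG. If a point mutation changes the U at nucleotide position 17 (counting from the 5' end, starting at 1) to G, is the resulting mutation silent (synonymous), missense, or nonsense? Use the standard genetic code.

nonsense

Position 17 falls in codon 6: UUA → Leu.
After the substitution the codon is UGA → Stop.
The new codon is a stop codon, so this is a nonsense mutation.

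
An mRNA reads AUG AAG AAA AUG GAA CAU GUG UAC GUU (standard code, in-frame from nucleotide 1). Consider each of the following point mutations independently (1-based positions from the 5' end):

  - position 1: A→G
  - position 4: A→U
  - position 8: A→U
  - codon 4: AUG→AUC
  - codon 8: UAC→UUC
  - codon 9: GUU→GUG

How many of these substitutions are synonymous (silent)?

1

Codon 1: AUG (Met) → GUG (Val) — missense.
Codon 2: AAG (Lys) → UAG (Stop) — nonsense.
Codon 3: AAA (Lys) → AUA (Ile) — missense.
Codon 4: AUG (Met) → AUC (Ile) — missense.
Codon 8: UAC (Tyr) → UUC (Phe) — missense.
Codon 9: GUU (Val) → GUG (Val) — synonymous.
Synonymous: 1 of 6.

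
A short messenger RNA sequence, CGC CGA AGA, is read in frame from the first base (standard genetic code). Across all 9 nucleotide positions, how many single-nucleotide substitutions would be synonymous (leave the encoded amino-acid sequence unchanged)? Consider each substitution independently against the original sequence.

9

Codon 1 (CGC, Arg): 3 synonymous substitutions.
Codon 2 (CGA, Arg): 4 synonymous substitutions.
Codon 3 (AGA, Arg): 2 synonymous substitutions.
Total: 3 + 4 + 2 = 9.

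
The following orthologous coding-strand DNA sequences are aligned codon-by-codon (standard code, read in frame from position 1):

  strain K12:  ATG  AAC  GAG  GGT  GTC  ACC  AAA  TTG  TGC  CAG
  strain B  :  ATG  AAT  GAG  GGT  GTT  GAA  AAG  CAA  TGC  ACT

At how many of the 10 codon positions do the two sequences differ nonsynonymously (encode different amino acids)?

3

Codon 1: ATG Met / ATG Met — identical.
Codon 2: AAC Asn / AAT Asn — synonymous.
Codon 3: GAG Glu / GAG Glu — identical.
Codon 4: GGT Gly / GGT Gly — identical.
Codon 5: GTC Val / GTT Val — synonymous.
Codon 6: ACC Thr / GAA Glu — nonsynonymous.
Codon 7: AAA Lys / AAG Lys — synonymous.
Codon 8: TTG Leu / CAA Gln — nonsynonymous.
Codon 9: TGC Cys / TGC Cys — identical.
Codon 10: CAG Gln / ACT Thr — nonsynonymous.
Nonsynonymous differences: 3.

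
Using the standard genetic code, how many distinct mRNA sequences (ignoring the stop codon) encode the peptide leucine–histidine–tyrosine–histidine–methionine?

48

Leu: 6 codons.
His: 2 codons.
Tyr: 2 codons.
His: 2 codons.
Met: 1 codon.
6 × 2 × 2 × 2 × 1 = 48.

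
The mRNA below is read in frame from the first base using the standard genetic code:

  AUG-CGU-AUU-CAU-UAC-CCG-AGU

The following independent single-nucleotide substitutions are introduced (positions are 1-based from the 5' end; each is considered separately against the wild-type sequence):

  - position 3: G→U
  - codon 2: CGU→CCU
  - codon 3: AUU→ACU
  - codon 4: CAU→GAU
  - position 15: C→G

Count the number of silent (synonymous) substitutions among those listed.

Codon 1: AUG (Met) → AUU (Ile) — missense.
Codon 2: CGU (Arg) → CCU (Pro) — missense.
Codon 3: AUU (Ile) → ACU (Thr) — missense.
Codon 4: CAU (His) → GAU (Asp) — missense.
Codon 5: UAC (Tyr) → UAG (Stop) — nonsense.
Synonymous: 0 of 5.

0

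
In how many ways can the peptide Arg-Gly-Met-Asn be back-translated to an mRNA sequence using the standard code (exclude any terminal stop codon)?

Arg: 6 codons.
Gly: 4 codons.
Met: 1 codon.
Asn: 2 codons.
6 × 4 × 1 × 2 = 48.

48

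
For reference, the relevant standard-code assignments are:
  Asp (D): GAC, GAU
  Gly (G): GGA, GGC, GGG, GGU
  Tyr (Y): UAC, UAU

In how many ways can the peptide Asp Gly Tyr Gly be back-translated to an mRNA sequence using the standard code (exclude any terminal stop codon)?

Asp: 2 codons.
Gly: 4 codons.
Tyr: 2 codons.
Gly: 4 codons.
2 × 4 × 2 × 4 = 64.

64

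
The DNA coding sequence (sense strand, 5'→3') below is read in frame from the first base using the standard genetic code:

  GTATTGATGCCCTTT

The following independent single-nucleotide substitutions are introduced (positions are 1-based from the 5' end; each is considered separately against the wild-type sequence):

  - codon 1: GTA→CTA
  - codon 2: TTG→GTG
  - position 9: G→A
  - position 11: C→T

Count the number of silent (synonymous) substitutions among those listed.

Codon 1: GTA (Val) → CTA (Leu) — missense.
Codon 2: TTG (Leu) → GTG (Val) — missense.
Codon 3: ATG (Met) → ATA (Ile) — missense.
Codon 4: CCC (Pro) → CTC (Leu) — missense.
Synonymous: 0 of 4.

0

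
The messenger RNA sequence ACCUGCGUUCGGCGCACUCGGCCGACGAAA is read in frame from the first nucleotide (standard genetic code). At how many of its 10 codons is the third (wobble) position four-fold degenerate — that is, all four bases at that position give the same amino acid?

Codon 1 ACC (Thr): third position 4-fold.
Codon 2 UGC (Cys): third position 2-fold.
Codon 3 GUU (Val): third position 4-fold.
Codon 4 CGG (Arg): third position 4-fold.
Codon 5 CGC (Arg): third position 4-fold.
Codon 6 ACU (Thr): third position 4-fold.
Codon 7 CGG (Arg): third position 4-fold.
Codon 8 CCG (Pro): third position 4-fold.
Codon 9 ACG (Thr): third position 4-fold.
Codon 10 AAA (Lys): third position 2-fold.
Four-fold degenerate third positions: 8.

8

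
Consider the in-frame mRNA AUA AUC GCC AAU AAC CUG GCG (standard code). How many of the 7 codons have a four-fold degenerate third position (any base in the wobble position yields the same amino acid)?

3

Codon 1 AUA (Ile): third position 3-fold.
Codon 2 AUC (Ile): third position 3-fold.
Codon 3 GCC (Ala): third position 4-fold.
Codon 4 AAU (Asn): third position 2-fold.
Codon 5 AAC (Asn): third position 2-fold.
Codon 6 CUG (Leu): third position 4-fold.
Codon 7 GCG (Ala): third position 4-fold.
Four-fold degenerate third positions: 3.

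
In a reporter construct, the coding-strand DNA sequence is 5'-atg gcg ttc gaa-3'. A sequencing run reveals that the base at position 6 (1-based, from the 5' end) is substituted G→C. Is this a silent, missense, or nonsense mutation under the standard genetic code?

silent

Position 6 falls in codon 2: GCG → Ala.
After the substitution the codon is GCC → Ala.
Both encode Ala, so the change is synonymous.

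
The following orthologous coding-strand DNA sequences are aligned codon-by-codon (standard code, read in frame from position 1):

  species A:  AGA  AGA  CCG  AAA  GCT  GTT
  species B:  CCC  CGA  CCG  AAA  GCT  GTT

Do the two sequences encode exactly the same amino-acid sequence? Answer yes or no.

Codon 1: AGA Arg / CCC Pro — nonsynonymous.
Codon 2: AGA Arg / CGA Arg — synonymous.
Codon 3: CCG Pro / CCG Pro — identical.
Codon 4: AAA Lys / AAA Lys — identical.
Codon 5: GCT Ala / GCT Ala — identical.
Codon 6: GTT Val / GTT Val — identical.
Nonsynonymous differences: 1 → different protein.

no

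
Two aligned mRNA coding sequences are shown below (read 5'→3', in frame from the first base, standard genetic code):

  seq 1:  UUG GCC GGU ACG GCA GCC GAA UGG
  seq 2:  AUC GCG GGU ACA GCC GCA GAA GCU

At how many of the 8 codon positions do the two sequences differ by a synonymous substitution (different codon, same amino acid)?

4

Codon 1: UUG Leu / AUC Ile — nonsynonymous.
Codon 2: GCC Ala / GCG Ala — synonymous.
Codon 3: GGU Gly / GGU Gly — identical.
Codon 4: ACG Thr / ACA Thr — synonymous.
Codon 5: GCA Ala / GCC Ala — synonymous.
Codon 6: GCC Ala / GCA Ala — synonymous.
Codon 7: GAA Glu / GAA Glu — identical.
Codon 8: UGG Trp / GCU Ala — nonsynonymous.
Synonymous differences: 4.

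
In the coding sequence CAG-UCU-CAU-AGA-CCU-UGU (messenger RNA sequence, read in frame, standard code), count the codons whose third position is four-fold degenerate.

Codon 1 CAG (Gln): third position 2-fold.
Codon 2 UCU (Ser): third position 4-fold.
Codon 3 CAU (His): third position 2-fold.
Codon 4 AGA (Arg): third position 2-fold.
Codon 5 CCU (Pro): third position 4-fold.
Codon 6 UGU (Cys): third position 2-fold.
Four-fold degenerate third positions: 2.

2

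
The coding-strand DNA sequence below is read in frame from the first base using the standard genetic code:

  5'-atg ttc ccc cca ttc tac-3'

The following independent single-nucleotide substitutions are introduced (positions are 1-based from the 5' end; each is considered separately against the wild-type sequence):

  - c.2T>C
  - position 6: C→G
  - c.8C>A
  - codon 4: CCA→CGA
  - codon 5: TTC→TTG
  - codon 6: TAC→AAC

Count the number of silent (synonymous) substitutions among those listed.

Codon 1: ATG (Met) → ACG (Thr) — missense.
Codon 2: TTC (Phe) → TTG (Leu) — missense.
Codon 3: CCC (Pro) → CAC (His) — missense.
Codon 4: CCA (Pro) → CGA (Arg) — missense.
Codon 5: TTC (Phe) → TTG (Leu) — missense.
Codon 6: TAC (Tyr) → AAC (Asn) — missense.
Synonymous: 0 of 6.

0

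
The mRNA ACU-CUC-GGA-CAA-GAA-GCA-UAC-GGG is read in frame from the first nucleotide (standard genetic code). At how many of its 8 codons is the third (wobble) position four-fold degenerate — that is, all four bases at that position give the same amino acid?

Codon 1 ACU (Thr): third position 4-fold.
Codon 2 CUC (Leu): third position 4-fold.
Codon 3 GGA (Gly): third position 4-fold.
Codon 4 CAA (Gln): third position 2-fold.
Codon 5 GAA (Glu): third position 2-fold.
Codon 6 GCA (Ala): third position 4-fold.
Codon 7 UAC (Tyr): third position 2-fold.
Codon 8 GGG (Gly): third position 4-fold.
Four-fold degenerate third positions: 5.

5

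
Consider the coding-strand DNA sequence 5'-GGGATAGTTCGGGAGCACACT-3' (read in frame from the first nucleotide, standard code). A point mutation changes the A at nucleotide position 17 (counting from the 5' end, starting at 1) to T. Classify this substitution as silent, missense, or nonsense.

missense

Position 17 falls in codon 6: CAC → His.
After the substitution the codon is CTC → Leu.
His ≠ Leu, so this is a missense mutation.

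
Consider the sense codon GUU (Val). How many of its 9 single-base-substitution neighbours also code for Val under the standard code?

3

Position 1: none → 0 synonymous.
Position 2: none → 0 synonymous.
Position 3: GUC, GUA, GUG → 3 synonymous.
Total: 0 + 0 + 3 = 3.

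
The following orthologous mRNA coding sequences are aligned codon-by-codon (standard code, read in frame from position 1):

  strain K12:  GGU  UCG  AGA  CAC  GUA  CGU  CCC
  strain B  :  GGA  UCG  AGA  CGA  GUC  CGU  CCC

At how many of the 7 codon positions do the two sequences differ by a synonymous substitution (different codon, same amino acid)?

2

Codon 1: GGU Gly / GGA Gly — synonymous.
Codon 2: UCG Ser / UCG Ser — identical.
Codon 3: AGA Arg / AGA Arg — identical.
Codon 4: CAC His / CGA Arg — nonsynonymous.
Codon 5: GUA Val / GUC Val — synonymous.
Codon 6: CGU Arg / CGU Arg — identical.
Codon 7: CCC Pro / CCC Pro — identical.
Synonymous differences: 2.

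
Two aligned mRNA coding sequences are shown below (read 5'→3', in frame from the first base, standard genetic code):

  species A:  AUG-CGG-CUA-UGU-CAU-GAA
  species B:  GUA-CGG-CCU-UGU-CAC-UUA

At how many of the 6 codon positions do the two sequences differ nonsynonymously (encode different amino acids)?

Codon 1: AUG Met / GUA Val — nonsynonymous.
Codon 2: CGG Arg / CGG Arg — identical.
Codon 3: CUA Leu / CCU Pro — nonsynonymous.
Codon 4: UGU Cys / UGU Cys — identical.
Codon 5: CAU His / CAC His — synonymous.
Codon 6: GAA Glu / UUA Leu — nonsynonymous.
Nonsynonymous differences: 3.

3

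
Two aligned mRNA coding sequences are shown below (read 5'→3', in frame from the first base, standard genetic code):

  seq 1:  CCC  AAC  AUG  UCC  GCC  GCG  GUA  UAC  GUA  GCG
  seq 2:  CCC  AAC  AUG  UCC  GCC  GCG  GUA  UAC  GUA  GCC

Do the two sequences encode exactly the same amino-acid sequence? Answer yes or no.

yes

Codon 1: CCC Pro / CCC Pro — identical.
Codon 2: AAC Asn / AAC Asn — identical.
Codon 3: AUG Met / AUG Met — identical.
Codon 4: UCC Ser / UCC Ser — identical.
Codon 5: GCC Ala / GCC Ala — identical.
Codon 6: GCG Ala / GCG Ala — identical.
Codon 7: GUA Val / GUA Val — identical.
Codon 8: UAC Tyr / UAC Tyr — identical.
Codon 9: GUA Val / GUA Val — identical.
Codon 10: GCG Ala / GCC Ala — synonymous.
Nonsynonymous differences: 0 → same protein.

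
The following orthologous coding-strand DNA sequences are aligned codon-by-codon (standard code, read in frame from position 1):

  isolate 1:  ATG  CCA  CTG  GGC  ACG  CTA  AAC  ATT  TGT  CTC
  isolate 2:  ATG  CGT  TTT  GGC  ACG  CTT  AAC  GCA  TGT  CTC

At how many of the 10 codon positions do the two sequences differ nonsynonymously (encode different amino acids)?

Codon 1: ATG Met / ATG Met — identical.
Codon 2: CCA Pro / CGT Arg — nonsynonymous.
Codon 3: CTG Leu / TTT Phe — nonsynonymous.
Codon 4: GGC Gly / GGC Gly — identical.
Codon 5: ACG Thr / ACG Thr — identical.
Codon 6: CTA Leu / CTT Leu — synonymous.
Codon 7: AAC Asn / AAC Asn — identical.
Codon 8: ATT Ile / GCA Ala — nonsynonymous.
Codon 9: TGT Cys / TGT Cys — identical.
Codon 10: CTC Leu / CTC Leu — identical.
Nonsynonymous differences: 3.

3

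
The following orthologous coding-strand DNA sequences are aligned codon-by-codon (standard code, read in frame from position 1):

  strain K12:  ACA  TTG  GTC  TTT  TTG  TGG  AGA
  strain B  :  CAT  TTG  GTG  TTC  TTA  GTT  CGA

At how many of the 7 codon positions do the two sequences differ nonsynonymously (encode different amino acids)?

Codon 1: ACA Thr / CAT His — nonsynonymous.
Codon 2: TTG Leu / TTG Leu — identical.
Codon 3: GTC Val / GTG Val — synonymous.
Codon 4: TTT Phe / TTC Phe — synonymous.
Codon 5: TTG Leu / TTA Leu — synonymous.
Codon 6: TGG Trp / GTT Val — nonsynonymous.
Codon 7: AGA Arg / CGA Arg — synonymous.
Nonsynonymous differences: 2.

2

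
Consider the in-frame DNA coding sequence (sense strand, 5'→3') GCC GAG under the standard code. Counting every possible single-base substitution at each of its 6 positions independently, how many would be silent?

Codon 1 (GCC, Ala): 3 synonymous substitutions.
Codon 2 (GAG, Glu): 1 synonymous substitution.
Total: 3 + 1 = 4.

4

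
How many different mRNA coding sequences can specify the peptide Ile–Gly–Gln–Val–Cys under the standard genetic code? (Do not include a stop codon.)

192

Ile: 3 codons.
Gly: 4 codons.
Gln: 2 codons.
Val: 4 codons.
Cys: 2 codons.
3 × 4 × 2 × 4 × 2 = 192.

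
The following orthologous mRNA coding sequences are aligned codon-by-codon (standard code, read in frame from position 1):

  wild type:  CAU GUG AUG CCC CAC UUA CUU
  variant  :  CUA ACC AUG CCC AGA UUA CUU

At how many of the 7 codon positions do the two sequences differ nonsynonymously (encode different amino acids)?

Codon 1: CAU His / CUA Leu — nonsynonymous.
Codon 2: GUG Val / ACC Thr — nonsynonymous.
Codon 3: AUG Met / AUG Met — identical.
Codon 4: CCC Pro / CCC Pro — identical.
Codon 5: CAC His / AGA Arg — nonsynonymous.
Codon 6: UUA Leu / UUA Leu — identical.
Codon 7: CUU Leu / CUU Leu — identical.
Nonsynonymous differences: 3.

3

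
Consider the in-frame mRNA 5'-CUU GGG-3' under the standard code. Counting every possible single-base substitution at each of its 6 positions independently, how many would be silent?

Codon 1 (CUU, Leu): 3 synonymous substitutions.
Codon 2 (GGG, Gly): 3 synonymous substitutions.
Total: 3 + 3 = 6.

6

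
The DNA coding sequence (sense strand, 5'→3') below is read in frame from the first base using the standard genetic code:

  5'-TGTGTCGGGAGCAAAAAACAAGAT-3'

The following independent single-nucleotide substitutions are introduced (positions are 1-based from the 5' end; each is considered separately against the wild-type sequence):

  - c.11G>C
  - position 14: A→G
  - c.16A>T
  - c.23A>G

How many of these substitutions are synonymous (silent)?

Codon 4: AGC (Ser) → ACC (Thr) — missense.
Codon 5: AAA (Lys) → AGA (Arg) — missense.
Codon 6: AAA (Lys) → TAA (Stop) — nonsense.
Codon 8: GAT (Asp) → GGT (Gly) — missense.
Synonymous: 0 of 4.

0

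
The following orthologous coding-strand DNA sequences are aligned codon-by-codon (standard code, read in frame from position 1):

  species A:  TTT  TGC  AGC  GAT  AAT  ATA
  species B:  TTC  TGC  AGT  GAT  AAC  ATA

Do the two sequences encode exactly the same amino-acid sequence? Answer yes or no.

yes

Codon 1: TTT Phe / TTC Phe — synonymous.
Codon 2: TGC Cys / TGC Cys — identical.
Codon 3: AGC Ser / AGT Ser — synonymous.
Codon 4: GAT Asp / GAT Asp — identical.
Codon 5: AAT Asn / AAC Asn — synonymous.
Codon 6: ATA Ile / ATA Ile — identical.
Nonsynonymous differences: 0 → same protein.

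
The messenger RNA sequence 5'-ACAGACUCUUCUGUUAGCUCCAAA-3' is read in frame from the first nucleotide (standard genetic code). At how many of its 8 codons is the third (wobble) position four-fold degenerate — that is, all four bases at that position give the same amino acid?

5

Codon 1 ACA (Thr): third position 4-fold.
Codon 2 GAC (Asp): third position 2-fold.
Codon 3 UCU (Ser): third position 4-fold.
Codon 4 UCU (Ser): third position 4-fold.
Codon 5 GUU (Val): third position 4-fold.
Codon 6 AGC (Ser): third position 2-fold.
Codon 7 UCC (Ser): third position 4-fold.
Codon 8 AAA (Lys): third position 2-fold.
Four-fold degenerate third positions: 5.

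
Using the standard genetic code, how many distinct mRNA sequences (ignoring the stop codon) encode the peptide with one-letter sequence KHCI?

Lys: 2 codons.
His: 2 codons.
Cys: 2 codons.
Ile: 3 codons.
2 × 2 × 2 × 3 = 24.

24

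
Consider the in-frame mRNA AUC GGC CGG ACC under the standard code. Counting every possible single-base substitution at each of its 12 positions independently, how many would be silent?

12

Codon 1 (AUC, Ile): 2 synonymous substitutions.
Codon 2 (GGC, Gly): 3 synonymous substitutions.
Codon 3 (CGG, Arg): 4 synonymous substitutions.
Codon 4 (ACC, Thr): 3 synonymous substitutions.
Total: 2 + 3 + 4 + 3 = 12.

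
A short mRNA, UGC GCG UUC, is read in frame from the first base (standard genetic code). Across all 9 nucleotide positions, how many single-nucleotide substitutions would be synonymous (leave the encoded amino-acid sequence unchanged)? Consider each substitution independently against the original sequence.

Codon 1 (UGC, Cys): 1 synonymous substitution.
Codon 2 (GCG, Ala): 3 synonymous substitutions.
Codon 3 (UUC, Phe): 1 synonymous substitution.
Total: 1 + 3 + 1 = 5.

5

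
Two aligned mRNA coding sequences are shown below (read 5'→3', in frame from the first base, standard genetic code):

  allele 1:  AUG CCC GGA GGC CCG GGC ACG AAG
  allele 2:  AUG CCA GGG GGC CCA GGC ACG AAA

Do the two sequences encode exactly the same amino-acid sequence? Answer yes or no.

Codon 1: AUG Met / AUG Met — identical.
Codon 2: CCC Pro / CCA Pro — synonymous.
Codon 3: GGA Gly / GGG Gly — synonymous.
Codon 4: GGC Gly / GGC Gly — identical.
Codon 5: CCG Pro / CCA Pro — synonymous.
Codon 6: GGC Gly / GGC Gly — identical.
Codon 7: ACG Thr / ACG Thr — identical.
Codon 8: AAG Lys / AAA Lys — synonymous.
Nonsynonymous differences: 0 → same protein.

yes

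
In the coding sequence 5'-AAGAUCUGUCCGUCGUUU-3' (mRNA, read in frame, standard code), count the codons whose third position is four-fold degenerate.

2

Codon 1 AAG (Lys): third position 2-fold.
Codon 2 AUC (Ile): third position 3-fold.
Codon 3 UGU (Cys): third position 2-fold.
Codon 4 CCG (Pro): third position 4-fold.
Codon 5 UCG (Ser): third position 4-fold.
Codon 6 UUU (Phe): third position 2-fold.
Four-fold degenerate third positions: 2.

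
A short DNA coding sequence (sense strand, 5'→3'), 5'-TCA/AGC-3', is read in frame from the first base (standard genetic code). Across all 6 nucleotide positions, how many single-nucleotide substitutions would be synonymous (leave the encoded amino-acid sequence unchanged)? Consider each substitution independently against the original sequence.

Codon 1 (TCA, Ser): 3 synonymous substitutions.
Codon 2 (AGC, Ser): 1 synonymous substitution.
Total: 3 + 1 = 4.

4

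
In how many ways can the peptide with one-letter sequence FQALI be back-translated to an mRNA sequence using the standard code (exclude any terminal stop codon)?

288

Phe: 2 codons.
Gln: 2 codons.
Ala: 4 codons.
Leu: 6 codons.
Ile: 3 codons.
2 × 2 × 4 × 6 × 3 = 288.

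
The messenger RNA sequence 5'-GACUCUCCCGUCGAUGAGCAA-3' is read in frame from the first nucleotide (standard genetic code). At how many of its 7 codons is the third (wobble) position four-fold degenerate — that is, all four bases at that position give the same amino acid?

3

Codon 1 GAC (Asp): third position 2-fold.
Codon 2 UCU (Ser): third position 4-fold.
Codon 3 CCC (Pro): third position 4-fold.
Codon 4 GUC (Val): third position 4-fold.
Codon 5 GAU (Asp): third position 2-fold.
Codon 6 GAG (Glu): third position 2-fold.
Codon 7 CAA (Gln): third position 2-fold.
Four-fold degenerate third positions: 3.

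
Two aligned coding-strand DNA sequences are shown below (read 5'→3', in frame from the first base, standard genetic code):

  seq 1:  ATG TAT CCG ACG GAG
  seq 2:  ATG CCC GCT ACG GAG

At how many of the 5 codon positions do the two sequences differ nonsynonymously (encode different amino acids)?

Codon 1: ATG Met / ATG Met — identical.
Codon 2: TAT Tyr / CCC Pro — nonsynonymous.
Codon 3: CCG Pro / GCT Ala — nonsynonymous.
Codon 4: ACG Thr / ACG Thr — identical.
Codon 5: GAG Glu / GAG Glu — identical.
Nonsynonymous differences: 2.

2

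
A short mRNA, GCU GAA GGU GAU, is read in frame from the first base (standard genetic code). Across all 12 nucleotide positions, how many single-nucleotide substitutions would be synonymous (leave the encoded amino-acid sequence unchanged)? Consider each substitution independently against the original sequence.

Codon 1 (GCU, Ala): 3 synonymous substitutions.
Codon 2 (GAA, Glu): 1 synonymous substitution.
Codon 3 (GGU, Gly): 3 synonymous substitutions.
Codon 4 (GAU, Asp): 1 synonymous substitution.
Total: 3 + 1 + 3 + 1 = 8.

8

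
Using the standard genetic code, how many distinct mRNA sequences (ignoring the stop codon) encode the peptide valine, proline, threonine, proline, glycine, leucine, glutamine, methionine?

Val: 4 codons.
Pro: 4 codons.
Thr: 4 codons.
Pro: 4 codons.
Gly: 4 codons.
Leu: 6 codons.
Gln: 2 codons.
Met: 1 codon.
4 × 4 × 4 × 4 × 4 × 6 × 2 × 1 = 12288.

12288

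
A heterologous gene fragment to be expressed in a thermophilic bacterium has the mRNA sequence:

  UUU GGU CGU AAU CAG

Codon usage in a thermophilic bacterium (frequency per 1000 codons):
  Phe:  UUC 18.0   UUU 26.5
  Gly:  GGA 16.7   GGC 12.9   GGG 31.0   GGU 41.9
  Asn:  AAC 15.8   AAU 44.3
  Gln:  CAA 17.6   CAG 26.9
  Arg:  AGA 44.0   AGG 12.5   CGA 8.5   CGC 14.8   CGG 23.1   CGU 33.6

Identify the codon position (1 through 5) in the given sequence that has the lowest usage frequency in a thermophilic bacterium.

Codon 1 UUU (Phe): 26.5 per 1000.
Codon 2 GGU (Gly): 41.9 per 1000.
Codon 3 CGU (Arg): 33.6 per 1000.
Codon 4 AAU (Asn): 44.3 per 1000.
Codon 5 CAG (Gln): 26.9 per 1000.
Lowest frequency is 26.5 at codon 1.

1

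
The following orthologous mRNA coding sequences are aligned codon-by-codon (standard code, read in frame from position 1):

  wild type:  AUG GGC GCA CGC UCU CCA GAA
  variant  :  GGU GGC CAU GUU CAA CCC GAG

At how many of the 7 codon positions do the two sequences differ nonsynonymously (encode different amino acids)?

Codon 1: AUG Met / GGU Gly — nonsynonymous.
Codon 2: GGC Gly / GGC Gly — identical.
Codon 3: GCA Ala / CAU His — nonsynonymous.
Codon 4: CGC Arg / GUU Val — nonsynonymous.
Codon 5: UCU Ser / CAA Gln — nonsynonymous.
Codon 6: CCA Pro / CCC Pro — synonymous.
Codon 7: GAA Glu / GAG Glu — synonymous.
Nonsynonymous differences: 4.

4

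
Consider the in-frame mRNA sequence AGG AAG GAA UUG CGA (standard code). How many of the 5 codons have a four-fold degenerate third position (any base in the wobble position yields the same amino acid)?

Codon 1 AGG (Arg): third position 2-fold.
Codon 2 AAG (Lys): third position 2-fold.
Codon 3 GAA (Glu): third position 2-fold.
Codon 4 UUG (Leu): third position 2-fold.
Codon 5 CGA (Arg): third position 4-fold.
Four-fold degenerate third positions: 1.

1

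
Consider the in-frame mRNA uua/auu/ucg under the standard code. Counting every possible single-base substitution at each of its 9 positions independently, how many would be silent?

Codon 1 (UUA, Leu): 2 synonymous substitutions.
Codon 2 (AUU, Ile): 2 synonymous substitutions.
Codon 3 (UCG, Ser): 3 synonymous substitutions.
Total: 2 + 2 + 3 = 7.

7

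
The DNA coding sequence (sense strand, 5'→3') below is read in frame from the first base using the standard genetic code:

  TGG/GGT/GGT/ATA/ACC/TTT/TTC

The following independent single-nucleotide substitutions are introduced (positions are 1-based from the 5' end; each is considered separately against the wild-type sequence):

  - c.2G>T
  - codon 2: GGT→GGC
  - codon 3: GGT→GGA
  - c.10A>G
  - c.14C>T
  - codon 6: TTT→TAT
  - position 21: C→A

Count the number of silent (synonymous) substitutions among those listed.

Codon 1: TGG (Trp) → TTG (Leu) — missense.
Codon 2: GGT (Gly) → GGC (Gly) — synonymous.
Codon 3: GGT (Gly) → GGA (Gly) — synonymous.
Codon 4: ATA (Ile) → GTA (Val) — missense.
Codon 5: ACC (Thr) → ATC (Ile) — missense.
Codon 6: TTT (Phe) → TAT (Tyr) — missense.
Codon 7: TTC (Phe) → TTA (Leu) — missense.
Synonymous: 2 of 7.

2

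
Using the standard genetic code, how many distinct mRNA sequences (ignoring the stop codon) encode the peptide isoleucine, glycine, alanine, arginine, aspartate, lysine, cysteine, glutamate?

4608

Ile: 3 codons.
Gly: 4 codons.
Ala: 4 codons.
Arg: 6 codons.
Asp: 2 codons.
Lys: 2 codons.
Cys: 2 codons.
Glu: 2 codons.
3 × 4 × 4 × 6 × 2 × 2 × 2 × 2 = 4608.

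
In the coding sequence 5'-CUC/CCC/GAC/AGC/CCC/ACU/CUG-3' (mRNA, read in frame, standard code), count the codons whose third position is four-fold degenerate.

Codon 1 CUC (Leu): third position 4-fold.
Codon 2 CCC (Pro): third position 4-fold.
Codon 3 GAC (Asp): third position 2-fold.
Codon 4 AGC (Ser): third position 2-fold.
Codon 5 CCC (Pro): third position 4-fold.
Codon 6 ACU (Thr): third position 4-fold.
Codon 7 CUG (Leu): third position 4-fold.
Four-fold degenerate third positions: 5.

5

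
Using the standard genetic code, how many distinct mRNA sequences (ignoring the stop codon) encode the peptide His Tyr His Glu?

His: 2 codons.
Tyr: 2 codons.
His: 2 codons.
Glu: 2 codons.
2 × 2 × 2 × 2 = 16.

16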